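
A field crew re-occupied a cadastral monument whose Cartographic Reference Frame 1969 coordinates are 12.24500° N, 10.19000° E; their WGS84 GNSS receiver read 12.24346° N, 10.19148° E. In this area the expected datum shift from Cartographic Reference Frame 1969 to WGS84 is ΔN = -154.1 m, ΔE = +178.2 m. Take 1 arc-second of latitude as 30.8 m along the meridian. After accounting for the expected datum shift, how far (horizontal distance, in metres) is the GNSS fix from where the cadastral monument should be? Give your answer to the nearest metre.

Observed coordinate differences: Δφ = -0.00154°, Δλ = +0.00148°.
Converting to metres (1° lat = 110880 m, cos φ = 0.977250): observed ΔN = -170.8 m, observed ΔE = 160.4 m.
Subtracting the expected shift leaves a residual of -170.8 − (-154.1) = -16.7 m north and 160.4 − (178.2) = -17.8 m east.
Residual distance = √((-16.7)² + (-17.8)²) = 24.4 m.

24 m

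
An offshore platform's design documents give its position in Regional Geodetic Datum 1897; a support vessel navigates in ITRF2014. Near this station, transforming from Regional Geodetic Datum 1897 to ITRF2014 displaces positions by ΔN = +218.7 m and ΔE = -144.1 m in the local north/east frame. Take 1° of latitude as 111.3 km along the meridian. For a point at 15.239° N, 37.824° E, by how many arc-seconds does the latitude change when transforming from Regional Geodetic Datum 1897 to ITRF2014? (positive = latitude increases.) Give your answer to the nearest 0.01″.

Δφ = 7.07″

1° of latitude = 111.3 km, so Δφ = 218.7 / 111300 = 0.0019650° = 7.074″.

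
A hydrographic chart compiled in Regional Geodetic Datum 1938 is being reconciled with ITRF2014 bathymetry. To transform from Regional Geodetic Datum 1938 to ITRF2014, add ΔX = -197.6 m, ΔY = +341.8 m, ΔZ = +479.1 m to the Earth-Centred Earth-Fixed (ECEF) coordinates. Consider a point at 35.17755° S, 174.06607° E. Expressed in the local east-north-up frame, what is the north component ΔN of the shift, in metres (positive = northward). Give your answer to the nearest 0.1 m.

ΔN = 525.2 m

At φ = -35.17755°, λ = 174.06607°: sin φ = -0.576112, cos φ = 0.817371, sin λ = 0.103382, cos λ = -0.994642.
ΔN = −sin φ cos λ·ΔX − sin φ sin λ·ΔY + cos φ·ΔZ = −(-0.576112)(-0.994642)(-197.6) − (-0.576112)(0.103382)(341.8) + (0.817371)(479.1) = 525.19 m.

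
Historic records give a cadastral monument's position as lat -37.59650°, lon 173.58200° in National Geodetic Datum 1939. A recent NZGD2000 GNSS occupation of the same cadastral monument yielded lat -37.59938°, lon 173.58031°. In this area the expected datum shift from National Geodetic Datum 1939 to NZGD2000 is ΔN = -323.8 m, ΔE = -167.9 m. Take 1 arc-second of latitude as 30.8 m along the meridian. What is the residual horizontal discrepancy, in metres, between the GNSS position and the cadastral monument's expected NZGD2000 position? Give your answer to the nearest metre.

20 m

Observed coordinate differences: Δφ = -0.00288°, Δλ = -0.00169°.
Converting to metres (1° lat = 110880 m, cos φ = 0.792327): observed ΔN = -319.3 m, observed ΔE = -148.5 m.
Subtracting the expected shift leaves a residual of -319.3 − (-323.8) = 4.5 m north and -148.5 − (-167.9) = 19.4 m east.
Residual distance = √(4.5² + 19.4²) = 19.9 m.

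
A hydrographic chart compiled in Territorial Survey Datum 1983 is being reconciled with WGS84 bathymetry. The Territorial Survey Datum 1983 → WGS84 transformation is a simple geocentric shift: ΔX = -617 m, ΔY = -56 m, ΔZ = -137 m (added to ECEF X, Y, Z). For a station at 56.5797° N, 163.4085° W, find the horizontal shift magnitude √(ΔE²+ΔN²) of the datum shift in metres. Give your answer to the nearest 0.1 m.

595.1 m

The local east axis at (φ, λ) is (−sin λ, cos λ, 0), so ΔE = −sin(-163.4085°)·(-617) + cos(-163.4085°)·(-56) = -122.51 m.
The local north axis is (−sin φ cos λ, −sin φ sin λ, cos φ), giving ΔN = -493.540 − 13.347 − 75.456 = -582.34 m.
Horizontal magnitude = √(ΔE² + ΔN²) = √((-122.51)² + (-582.34)²) = 595.09 m.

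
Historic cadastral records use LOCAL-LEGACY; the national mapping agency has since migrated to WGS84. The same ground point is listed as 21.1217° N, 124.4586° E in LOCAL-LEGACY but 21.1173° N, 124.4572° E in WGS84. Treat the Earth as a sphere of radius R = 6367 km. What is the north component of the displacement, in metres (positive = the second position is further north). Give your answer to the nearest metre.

ΔN = -489 m

Δφ = 21.1173° − 21.1217° = -0.0044°; Δλ = 124.4572° − 124.4586° = -0.0014°.
1° along a meridian = πR/180 = 111125 m.
ΔN = Δφ × 111125 = -489.0 m; ΔE = Δλ × 111125 × cos(21.1217°) = -0.0014 × 111125 × 0.932817 = -145.1 m.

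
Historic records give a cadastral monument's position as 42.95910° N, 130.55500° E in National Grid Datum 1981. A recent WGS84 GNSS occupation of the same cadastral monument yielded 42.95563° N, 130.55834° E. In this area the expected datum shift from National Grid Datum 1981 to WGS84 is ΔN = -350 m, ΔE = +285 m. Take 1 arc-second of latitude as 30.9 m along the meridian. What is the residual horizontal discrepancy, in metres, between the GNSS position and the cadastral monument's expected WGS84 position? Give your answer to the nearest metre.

38 m

Observed coordinate differences: Δφ = -0.00347°, Δλ = +0.00334°.
Converting to metres (1° lat = 111240 m, cos φ = 0.731840): observed ΔN = -386.0 m, observed ΔE = 271.9 m.
Subtracting the expected shift leaves a residual of -386.0 − (-350) = -36.0 m north and 271.9 − (285) = -13.1 m east.
Residual distance = √((-36.0)² + (-13.1)²) = 38.3 m.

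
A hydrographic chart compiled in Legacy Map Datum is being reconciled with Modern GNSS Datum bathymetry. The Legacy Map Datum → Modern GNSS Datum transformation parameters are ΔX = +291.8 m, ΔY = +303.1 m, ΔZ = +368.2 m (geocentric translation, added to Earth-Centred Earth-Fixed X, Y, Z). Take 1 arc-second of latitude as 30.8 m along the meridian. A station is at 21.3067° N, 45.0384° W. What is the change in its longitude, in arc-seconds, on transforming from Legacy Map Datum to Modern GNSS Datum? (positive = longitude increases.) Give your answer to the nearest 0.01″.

Δλ = 14.66″

sin φ = 0.363360, cos φ = 0.931649, sin λ = -0.707581, cos λ = 0.706633.
East component: ΔE = −sin λ·ΔX + cos λ·ΔY = −(-0.707581)(291.8) + (0.706633)(303.1) = 420.65 m.
1° of latitude spans 3600 × 30.80 = 110880 m; at latitude φ, 1° of longitude spans that × cos φ = 103301.2 m, so Δλ = 420.65 / 103301.2 × 3600 = 14.660″.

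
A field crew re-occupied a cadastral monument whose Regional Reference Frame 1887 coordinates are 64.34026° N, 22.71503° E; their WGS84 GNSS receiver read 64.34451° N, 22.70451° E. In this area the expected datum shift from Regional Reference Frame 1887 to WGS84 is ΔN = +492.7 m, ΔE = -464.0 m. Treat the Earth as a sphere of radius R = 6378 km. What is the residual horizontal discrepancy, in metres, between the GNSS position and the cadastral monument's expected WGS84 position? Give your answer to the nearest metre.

47 m

Observed coordinate differences: Δφ = +0.00425°, Δλ = -0.01052°.
Converting to metres (1° lat = 111317 m, cos φ = 0.433026): observed ΔN = 473.1 m, observed ΔE = -507.1 m.
Subtracting the expected shift leaves a residual of 473.1 − (492.7) = -19.6 m north and -507.1 − (-464.0) = -43.1 m east.
Residual distance = √((-19.6)² + (-43.1)²) = 47.3 m.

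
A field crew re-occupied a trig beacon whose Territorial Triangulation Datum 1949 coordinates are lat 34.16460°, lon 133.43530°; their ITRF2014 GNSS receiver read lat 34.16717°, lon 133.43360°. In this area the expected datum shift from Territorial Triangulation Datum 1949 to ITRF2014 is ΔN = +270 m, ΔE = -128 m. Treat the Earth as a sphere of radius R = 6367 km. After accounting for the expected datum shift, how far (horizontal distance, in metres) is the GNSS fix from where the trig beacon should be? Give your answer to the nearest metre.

32 m

Observed coordinate differences: Δφ = +0.00257°, Δλ = -0.00170°.
Converting to metres (1° lat = 111125 m, cos φ = 0.827428): observed ΔN = 285.6 m, observed ΔE = -156.3 m.
Subtracting the expected shift leaves a residual of 285.6 − (270) = 15.6 m north and -156.3 − (-128) = -28.3 m east.
Residual distance = √(15.6² + (-28.3)²) = 32.3 m.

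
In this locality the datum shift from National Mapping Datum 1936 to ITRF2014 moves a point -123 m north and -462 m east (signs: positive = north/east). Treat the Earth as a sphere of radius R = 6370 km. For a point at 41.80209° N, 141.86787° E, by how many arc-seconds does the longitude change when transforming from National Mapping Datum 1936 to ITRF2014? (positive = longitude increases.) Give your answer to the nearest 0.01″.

Δλ = -20.07″

At latitude 41.80209°, cos φ = 0.745452.
One radian of longitude at latitude φ spans R cos φ, so Δλ = ΔE / (R cos φ) = -462.0 / (6370000 × 0.745452) = -9.7293e-05 rad = -20.068″.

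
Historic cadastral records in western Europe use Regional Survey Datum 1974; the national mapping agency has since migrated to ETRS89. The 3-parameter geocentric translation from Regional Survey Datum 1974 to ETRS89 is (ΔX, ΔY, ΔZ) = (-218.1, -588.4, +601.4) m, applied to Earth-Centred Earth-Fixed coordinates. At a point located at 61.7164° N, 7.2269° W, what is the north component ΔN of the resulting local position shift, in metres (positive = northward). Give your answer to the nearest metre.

At φ = 61.7164°, λ = -7.2269°: sin φ = 0.880613, cos φ = 0.473836, sin λ = -0.125799, cos λ = 0.992056.
ΔN = −sin φ cos λ·ΔX − sin φ sin λ·ΔY + cos φ·ΔZ = −(0.880613)(0.992056)(-218.1) − (0.880613)(-0.125799)(-588.4) + (0.473836)(601.4) = 410.32 m.

ΔN = 410 m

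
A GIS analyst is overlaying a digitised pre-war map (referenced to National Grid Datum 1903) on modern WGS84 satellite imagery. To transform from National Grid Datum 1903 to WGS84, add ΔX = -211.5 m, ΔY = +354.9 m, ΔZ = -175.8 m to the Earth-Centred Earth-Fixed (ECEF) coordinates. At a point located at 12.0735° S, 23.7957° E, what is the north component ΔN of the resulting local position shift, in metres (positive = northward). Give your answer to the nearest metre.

ΔN = -182 m

The local north axis is (−sin φ cos λ, −sin φ sin λ, cos φ), giving ΔN = -40.478 + 29.951 − 171.911 = -182.44 m.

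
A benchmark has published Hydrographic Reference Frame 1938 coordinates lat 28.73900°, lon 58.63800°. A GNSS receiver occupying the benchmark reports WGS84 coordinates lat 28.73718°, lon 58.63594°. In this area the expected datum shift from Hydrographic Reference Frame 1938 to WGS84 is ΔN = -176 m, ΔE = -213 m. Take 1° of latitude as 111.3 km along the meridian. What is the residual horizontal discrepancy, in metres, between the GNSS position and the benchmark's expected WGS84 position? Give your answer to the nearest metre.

29 m

Observed coordinate differences: Δφ = -0.00182°, Δλ = -0.00206°.
Converting to metres (1° lat = 111300 m, cos φ = 0.876819): observed ΔN = -202.6 m, observed ΔE = -201.0 m.
Subtracting the expected shift leaves a residual of -202.6 − (-176) = -26.6 m north and -201.0 − (-213) = 12.0 m east.
Residual distance = √((-26.6)² + 12.0²) = 29.1 m.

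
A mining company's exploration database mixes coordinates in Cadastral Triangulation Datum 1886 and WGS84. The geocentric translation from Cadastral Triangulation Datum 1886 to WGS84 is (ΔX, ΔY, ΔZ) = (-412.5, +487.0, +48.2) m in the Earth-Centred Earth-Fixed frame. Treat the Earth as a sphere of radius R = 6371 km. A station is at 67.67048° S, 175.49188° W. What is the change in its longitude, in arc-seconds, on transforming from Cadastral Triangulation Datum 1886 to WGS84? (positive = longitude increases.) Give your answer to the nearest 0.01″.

Δλ = -44.13″

sin φ = -0.925014, cos φ = 0.379933, sin λ = -0.078600, cos λ = -0.996906.
East component: ΔE = −sin λ·ΔX + cos λ·ΔY = −(-0.078600)(-412.5) + (-0.996906)(487.0) = -517.92 m.
1° of latitude spans πR/180 = 111195 m; at latitude φ, 1° of longitude spans that × cos φ = 42246.6 m, so Δλ = -517.92 / 42246.6 × 3600 = -44.134″.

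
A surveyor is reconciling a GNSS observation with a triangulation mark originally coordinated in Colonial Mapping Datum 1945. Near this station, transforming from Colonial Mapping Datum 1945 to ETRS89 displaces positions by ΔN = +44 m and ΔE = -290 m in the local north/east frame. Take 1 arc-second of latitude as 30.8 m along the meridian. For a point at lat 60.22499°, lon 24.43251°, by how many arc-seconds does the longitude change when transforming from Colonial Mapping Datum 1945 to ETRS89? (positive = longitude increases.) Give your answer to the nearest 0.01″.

At latitude 60.22499°, cos φ = 0.496595.
1″ of longitude at this latitude = 30.80 × cos φ = 15.2951 m, so Δλ = -290.0 / 15.2951 = -18.960″.

Δλ = -18.96″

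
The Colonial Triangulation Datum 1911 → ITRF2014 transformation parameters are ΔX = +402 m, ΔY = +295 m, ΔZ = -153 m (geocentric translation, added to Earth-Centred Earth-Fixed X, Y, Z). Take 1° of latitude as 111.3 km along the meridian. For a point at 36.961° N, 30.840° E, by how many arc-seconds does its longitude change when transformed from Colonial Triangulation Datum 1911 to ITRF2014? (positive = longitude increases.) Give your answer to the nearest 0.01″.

Δλ = 1.91″

sin φ = 0.601271, cos φ = 0.799045, sin λ = 0.512642, cos λ = 0.858602.
East component: ΔE = −sin λ·ΔX + cos λ·ΔY = −(0.512642)(402) + (0.858602)(295) = 47.21 m.
1° of latitude spans 111300 m; at latitude φ, 1° of longitude spans that × cos φ = 88933.7 m, so Δλ = 47.21 / 88933.7 × 3600 = 1.911″.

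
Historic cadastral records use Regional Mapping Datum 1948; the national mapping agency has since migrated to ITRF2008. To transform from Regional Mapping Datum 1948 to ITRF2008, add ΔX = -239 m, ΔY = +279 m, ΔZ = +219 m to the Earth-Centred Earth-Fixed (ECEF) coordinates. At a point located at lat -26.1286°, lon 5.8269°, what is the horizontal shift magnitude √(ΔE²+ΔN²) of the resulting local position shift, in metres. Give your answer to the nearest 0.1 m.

At φ = -26.1286°, λ = 5.8269°: sin φ = -0.440387, cos φ = 0.897808, sin λ = 0.101523, cos λ = 0.994833.
ΔE = −sin λ·ΔX + cos λ·ΔY = −(0.101523)·(-239) + (0.994833)·(279) = 301.82 m.
ΔN = −sin φ cos λ·ΔX − sin φ sin λ·ΔY + cos φ·ΔZ = −(-0.440387)(0.994833)(-239) − (-0.440387)(0.101523)(279) + (0.897808)(219) = 104.39 m.
Horizontal magnitude = √(ΔE² + ΔN²) = √(301.82² + 104.39²) = 319.36 m.

319.4 m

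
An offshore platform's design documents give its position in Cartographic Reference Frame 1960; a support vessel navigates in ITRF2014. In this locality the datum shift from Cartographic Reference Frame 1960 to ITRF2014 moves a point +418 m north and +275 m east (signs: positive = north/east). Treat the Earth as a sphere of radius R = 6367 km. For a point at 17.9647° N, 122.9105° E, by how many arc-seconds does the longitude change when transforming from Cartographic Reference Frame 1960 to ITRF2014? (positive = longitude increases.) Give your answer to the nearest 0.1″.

At latitude 17.9647°, cos φ = 0.951247.
One radian of longitude at latitude φ spans R cos φ, so Δλ = ΔE / (R cos φ) = 275.0 / (6367000 × 0.951247) = 4.5405e-05 rad = 9.365″.

Δλ = 9.4″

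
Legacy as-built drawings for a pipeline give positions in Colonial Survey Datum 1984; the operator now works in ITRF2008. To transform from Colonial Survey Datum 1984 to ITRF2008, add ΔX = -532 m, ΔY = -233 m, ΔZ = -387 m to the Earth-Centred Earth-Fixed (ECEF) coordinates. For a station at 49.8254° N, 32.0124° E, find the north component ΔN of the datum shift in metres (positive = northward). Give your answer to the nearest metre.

At φ = 49.8254°, λ = 32.0124°: sin φ = 0.764082, cos φ = 0.645119, sin λ = 0.530103, cos λ = 0.847933.
ΔN = −sin φ cos λ·ΔX − sin φ sin λ·ΔY + cos φ·ΔZ = −(0.764082)(0.847933)(-532) − (0.764082)(0.530103)(-233) + (0.645119)(-387) = 189.39 m.

ΔN = 189 m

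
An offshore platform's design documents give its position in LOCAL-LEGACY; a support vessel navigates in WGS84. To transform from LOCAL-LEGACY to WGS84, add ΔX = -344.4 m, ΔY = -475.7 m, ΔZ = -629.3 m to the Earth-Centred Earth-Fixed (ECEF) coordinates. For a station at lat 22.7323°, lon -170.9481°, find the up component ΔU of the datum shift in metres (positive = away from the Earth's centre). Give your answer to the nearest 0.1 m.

At φ = 22.7323°, λ = -170.9481°: sin φ = 0.386426, cos φ = 0.922320, sin λ = -0.157329, cos λ = -0.987546.
ΔU = cos φ cos λ·ΔX + cos φ sin λ·ΔY + sin φ·ΔZ = (0.922320)(-0.987546)(-344.4) + (0.922320)(-0.157329)(-475.7) + (0.386426)(-629.3) = 139.54 m.

ΔU = 139.5 m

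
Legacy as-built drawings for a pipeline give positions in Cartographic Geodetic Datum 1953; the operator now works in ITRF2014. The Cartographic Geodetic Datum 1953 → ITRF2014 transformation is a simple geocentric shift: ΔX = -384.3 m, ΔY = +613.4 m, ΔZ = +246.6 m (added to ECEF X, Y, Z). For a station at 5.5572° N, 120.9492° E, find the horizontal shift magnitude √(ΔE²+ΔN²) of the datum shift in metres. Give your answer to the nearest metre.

176 m

The local east axis at (φ, λ) is (−sin λ, cos λ, 0), so ΔE = −sin(120.9492°)·(-384.3) + cos(120.9492°)·613.4 = 14.13 m.
The local north axis is (−sin φ cos λ, −sin φ sin λ, cos φ), giving ΔN = -19.139 − 50.944 + 245.441 = 175.36 m.
Horizontal magnitude = √(ΔE² + ΔN²) = √(14.13² + 175.36²) = 175.93 m.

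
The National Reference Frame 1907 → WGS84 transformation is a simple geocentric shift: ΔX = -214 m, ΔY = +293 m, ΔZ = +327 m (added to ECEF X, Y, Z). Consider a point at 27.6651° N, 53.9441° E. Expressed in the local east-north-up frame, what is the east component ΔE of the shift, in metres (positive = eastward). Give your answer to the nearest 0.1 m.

The local east axis at (φ, λ) is (−sin λ, cos λ, 0), so ΔE = −sin(53.9441°)·(-214) + cos(53.9441°)·293 = 345.46 m.

ΔE = 345.5 m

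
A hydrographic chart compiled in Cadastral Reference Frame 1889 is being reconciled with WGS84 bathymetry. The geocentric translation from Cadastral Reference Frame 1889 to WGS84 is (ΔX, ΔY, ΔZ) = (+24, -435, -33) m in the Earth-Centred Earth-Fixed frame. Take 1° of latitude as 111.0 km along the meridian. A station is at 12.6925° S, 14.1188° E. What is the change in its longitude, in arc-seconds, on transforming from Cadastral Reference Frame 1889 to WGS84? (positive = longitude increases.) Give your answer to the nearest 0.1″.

sin φ = -0.219719, cos φ = 0.975563, sin λ = 0.243933, cos λ = 0.969792.
East component: ΔE = −sin λ·ΔX + cos λ·ΔY = −(0.243933)(24) + (0.969792)(-435) = -427.71 m.
1° of latitude spans 111000 m; at latitude φ, 1° of longitude spans that × cos φ = 108287.5 m, so Δλ = -427.71 / 108287.5 × 3600 = -14.219″.

Δλ = -14.2″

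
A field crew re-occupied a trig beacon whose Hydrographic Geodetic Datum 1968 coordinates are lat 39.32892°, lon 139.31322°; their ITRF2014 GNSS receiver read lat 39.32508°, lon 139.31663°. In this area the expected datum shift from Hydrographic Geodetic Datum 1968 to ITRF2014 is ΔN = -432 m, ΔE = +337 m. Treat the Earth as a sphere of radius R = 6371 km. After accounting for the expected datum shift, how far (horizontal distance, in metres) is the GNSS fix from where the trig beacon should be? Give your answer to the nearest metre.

44 m

Observed coordinate differences: Δφ = -0.00384°, Δλ = +0.00341°.
Converting to metres (1° lat = 111195 m, cos φ = 0.773520): observed ΔN = -427.0 m, observed ΔE = 293.3 m.
Subtracting the expected shift leaves a residual of -427.0 − (-432) = 5.0 m north and 293.3 − (337) = -43.7 m east.
Residual distance = √(5.0² + (-43.7)²) = 44.0 m.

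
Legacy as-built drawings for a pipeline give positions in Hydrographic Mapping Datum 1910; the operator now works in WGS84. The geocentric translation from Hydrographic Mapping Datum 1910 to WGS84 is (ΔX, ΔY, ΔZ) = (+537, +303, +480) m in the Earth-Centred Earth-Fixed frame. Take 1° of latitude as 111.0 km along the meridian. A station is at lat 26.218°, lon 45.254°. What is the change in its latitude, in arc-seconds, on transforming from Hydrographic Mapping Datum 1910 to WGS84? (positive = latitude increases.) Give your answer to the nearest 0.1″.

sin φ = 0.441788, cos φ = 0.897120, sin λ = 0.710235, cos λ = 0.703965.
North component: ΔN = −sin φ cos λ·ΔX − sin φ sin λ·ΔY + cos φ·ΔZ = −(0.441788)(0.703965)(537) − (0.441788)(0.710235)(303) + (0.897120)(480) = 168.54 m.
1° of latitude spans 111000 m, so Δφ = 168.54 / 111000 × 3600 = 5.466″.

Δφ = 5.5″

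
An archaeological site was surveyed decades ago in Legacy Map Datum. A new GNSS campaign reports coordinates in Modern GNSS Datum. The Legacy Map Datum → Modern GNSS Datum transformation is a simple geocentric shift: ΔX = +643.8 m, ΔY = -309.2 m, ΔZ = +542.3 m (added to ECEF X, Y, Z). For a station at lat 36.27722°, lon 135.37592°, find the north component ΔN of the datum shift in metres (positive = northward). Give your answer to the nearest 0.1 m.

ΔN = 836.8 m

At φ = 36.27722°, λ = 135.37592°: sin φ = 0.591693, cos φ = 0.806164, sin λ = 0.702452, cos λ = -0.711731.
ΔN = −sin φ cos λ·ΔX − sin φ sin λ·ΔY + cos φ·ΔZ = −(0.591693)(-0.711731)(643.8) − (0.591693)(0.702452)(-309.2) + (0.806164)(542.3) = 836.82 m.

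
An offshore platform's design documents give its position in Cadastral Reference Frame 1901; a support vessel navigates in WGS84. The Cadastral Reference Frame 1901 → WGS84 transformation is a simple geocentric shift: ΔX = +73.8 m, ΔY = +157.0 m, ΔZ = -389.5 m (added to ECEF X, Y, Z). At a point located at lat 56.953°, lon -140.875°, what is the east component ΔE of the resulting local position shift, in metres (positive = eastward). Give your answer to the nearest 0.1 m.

At φ = 56.953°, λ = -140.875°: sin φ = 0.838224, cos φ = 0.545327, sin λ = -0.631014, cos λ = -0.775771.
ΔE = −sin λ·ΔX + cos λ·ΔY = −(-0.631014)·(73.8) + (-0.775771)·(157.0) = -75.23 m.

ΔE = -75.2 m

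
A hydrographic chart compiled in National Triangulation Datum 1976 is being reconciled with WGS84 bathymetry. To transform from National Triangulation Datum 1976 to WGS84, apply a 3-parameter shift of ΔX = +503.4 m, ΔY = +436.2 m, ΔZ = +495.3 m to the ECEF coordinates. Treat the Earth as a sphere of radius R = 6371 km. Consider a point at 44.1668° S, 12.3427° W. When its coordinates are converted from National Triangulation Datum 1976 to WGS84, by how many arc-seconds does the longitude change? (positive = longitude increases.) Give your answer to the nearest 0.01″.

Δλ = 24.09″

sin φ = -0.696750, cos φ = 0.717314, sin λ = -0.213758, cos λ = 0.976887.
East component: ΔE = −sin λ·ΔX + cos λ·ΔY = −(-0.213758)(503.4) + (0.976887)(436.2) = 533.72 m.
1° of latitude spans πR/180 = 111195 m; at latitude φ, 1° of longitude spans that × cos φ = 79761.7 m, so Δλ = 533.72 / 79761.7 × 3600 = 24.089″.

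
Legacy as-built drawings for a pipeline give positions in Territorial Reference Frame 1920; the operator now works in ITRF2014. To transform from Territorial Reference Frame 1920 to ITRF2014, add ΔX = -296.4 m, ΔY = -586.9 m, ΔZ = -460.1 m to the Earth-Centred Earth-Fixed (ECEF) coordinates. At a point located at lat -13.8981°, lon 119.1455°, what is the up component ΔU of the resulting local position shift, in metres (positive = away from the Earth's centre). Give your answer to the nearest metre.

The local up (radial) axis is (cos φ cos λ, cos φ sin λ, sin φ), giving ΔU = 140.129 − 497.584 + 110.514 = -246.94 m.

ΔU = -247 m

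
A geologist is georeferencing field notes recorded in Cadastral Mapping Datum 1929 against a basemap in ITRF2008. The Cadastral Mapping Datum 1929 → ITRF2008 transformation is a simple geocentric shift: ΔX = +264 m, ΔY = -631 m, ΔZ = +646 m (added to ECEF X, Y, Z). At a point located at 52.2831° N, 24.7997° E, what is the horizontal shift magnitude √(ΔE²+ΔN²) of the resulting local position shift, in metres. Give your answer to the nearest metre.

The local east axis at (φ, λ) is (−sin λ, cos λ, 0), so ΔE = −sin(24.7997°)·264 + cos(24.7997°)·(-631) = -683.54 m.
The local north axis is (−sin φ cos λ, −sin φ sin λ, cos φ), giving ΔN = -189.577 + 209.366 + 395.197 = 414.99 m.
Horizontal magnitude = √(ΔE² + ΔN²) = √((-683.54)² + 414.99²) = 799.65 m.

800 m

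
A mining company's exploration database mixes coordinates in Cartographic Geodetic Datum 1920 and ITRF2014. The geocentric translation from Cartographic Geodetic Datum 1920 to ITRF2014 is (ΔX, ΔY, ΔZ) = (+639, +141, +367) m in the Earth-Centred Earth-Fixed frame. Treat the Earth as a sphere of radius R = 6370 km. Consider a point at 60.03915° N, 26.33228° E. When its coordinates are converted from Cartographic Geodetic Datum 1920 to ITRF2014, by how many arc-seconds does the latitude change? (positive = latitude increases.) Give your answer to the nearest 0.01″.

sin φ = 0.866367, cos φ = 0.499408, sin λ = 0.443576, cos λ = 0.896237.
North component: ΔN = −sin φ cos λ·ΔX − sin φ sin λ·ΔY + cos φ·ΔZ = −(0.866367)(0.896237)(639) − (0.866367)(0.443576)(141) + (0.499408)(367) = -367.07 m.
1° of latitude spans πR/180 = 111177 m, so Δφ = -367.07 / 111177 × 3600 = -11.886″.

Δφ = -11.89″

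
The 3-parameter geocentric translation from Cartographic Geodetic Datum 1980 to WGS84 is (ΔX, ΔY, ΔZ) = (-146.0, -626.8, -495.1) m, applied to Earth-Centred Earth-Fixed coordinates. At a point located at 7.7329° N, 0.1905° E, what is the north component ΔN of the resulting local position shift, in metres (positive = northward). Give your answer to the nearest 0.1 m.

At φ = 7.7329°, λ = 0.1905°: sin φ = 0.134555, cos φ = 0.990906, sin λ = 0.003325, cos λ = 0.999994.
ΔN = −sin φ cos λ·ΔX − sin φ sin λ·ΔY + cos φ·ΔZ = −(0.134555)(0.999994)(-146.0) − (0.134555)(0.003325)(-626.8) + (0.990906)(-495.1) = -470.67 m.

ΔN = -470.7 m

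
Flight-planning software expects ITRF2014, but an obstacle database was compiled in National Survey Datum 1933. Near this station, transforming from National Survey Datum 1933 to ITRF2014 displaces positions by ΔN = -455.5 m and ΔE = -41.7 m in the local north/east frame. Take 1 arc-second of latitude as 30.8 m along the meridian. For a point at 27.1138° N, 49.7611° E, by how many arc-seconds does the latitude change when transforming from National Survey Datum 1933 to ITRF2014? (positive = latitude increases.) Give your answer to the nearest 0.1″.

1″ of latitude = 30.80 m, so Δφ = -455.5 / 30.80 = -14.789″.

Δφ = -14.8″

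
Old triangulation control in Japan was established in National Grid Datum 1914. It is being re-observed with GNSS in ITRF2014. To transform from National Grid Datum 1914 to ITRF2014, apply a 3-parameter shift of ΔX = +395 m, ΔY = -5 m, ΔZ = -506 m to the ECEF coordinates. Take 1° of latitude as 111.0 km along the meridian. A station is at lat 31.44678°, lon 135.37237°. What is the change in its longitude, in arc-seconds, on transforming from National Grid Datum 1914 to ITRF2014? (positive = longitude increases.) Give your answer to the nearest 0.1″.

sin φ = 0.521706, cos φ = 0.853125, sin λ = 0.702496, cos λ = -0.711687.
East component: ΔE = −sin λ·ΔX + cos λ·ΔY = −(0.702496)(395) + (-0.711687)(-5) = -273.93 m.
1° of latitude spans 111000 m; at latitude φ, 1° of longitude spans that × cos φ = 94696.9 m, so Δλ = -273.93 / 94696.9 × 3600 = -10.414″.

Δλ = -10.4″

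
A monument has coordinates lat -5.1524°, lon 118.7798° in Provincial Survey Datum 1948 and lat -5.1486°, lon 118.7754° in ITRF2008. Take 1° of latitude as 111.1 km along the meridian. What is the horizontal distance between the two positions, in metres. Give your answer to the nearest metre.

644 m

Δφ = -5.1486° − -5.1524° = +0.0038°; Δλ = 118.7754° − 118.7798° = -0.0044°.
ΔN = Δφ × 111100 = 422.2 m; ΔE = Δλ × 111100 × cos(-5.1524°) = -0.0044 × 111100 × 0.995959 = -486.9 m.
Distance = √(ΔE² + ΔN²) = √((-486.9)² + 422.2²) = 644.4 m.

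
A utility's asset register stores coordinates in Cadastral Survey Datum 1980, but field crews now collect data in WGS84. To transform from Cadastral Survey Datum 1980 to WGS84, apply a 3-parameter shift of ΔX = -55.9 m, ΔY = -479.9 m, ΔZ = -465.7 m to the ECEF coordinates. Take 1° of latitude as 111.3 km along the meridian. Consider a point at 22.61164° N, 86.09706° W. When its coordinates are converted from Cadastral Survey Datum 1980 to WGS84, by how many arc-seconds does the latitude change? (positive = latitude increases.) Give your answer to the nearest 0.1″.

Δφ = -19.8″

sin φ = 0.384483, cos φ = 0.923132, sin λ = -0.997681, cos λ = 0.068066.
North component: ΔN = −sin φ cos λ·ΔX − sin φ sin λ·ΔY + cos φ·ΔZ = −(0.384483)(0.068066)(-55.9) − (0.384483)(-0.997681)(-479.9) + (0.923132)(-465.7) = -612.53 m.
1° of latitude spans 111300 m, so Δφ = -612.53 / 111300 × 3600 = -19.812″.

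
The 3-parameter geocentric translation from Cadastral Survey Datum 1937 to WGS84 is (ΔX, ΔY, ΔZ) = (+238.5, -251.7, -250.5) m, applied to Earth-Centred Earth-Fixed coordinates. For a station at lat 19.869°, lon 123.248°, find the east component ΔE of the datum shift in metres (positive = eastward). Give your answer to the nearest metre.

The local east axis at (φ, λ) is (−sin λ, cos λ, 0), so ΔE = −sin(123.248°)·238.5 + cos(123.248°)·(-251.7) = -61.46 m.

ΔE = -61 m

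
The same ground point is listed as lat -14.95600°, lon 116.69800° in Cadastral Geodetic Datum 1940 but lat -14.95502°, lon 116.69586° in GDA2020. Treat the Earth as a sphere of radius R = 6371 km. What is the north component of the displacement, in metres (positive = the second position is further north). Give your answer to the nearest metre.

ΔN = 109 m

Δφ = -14.95502° − -14.95600° = +0.00098°; Δλ = 116.69586° − 116.69800° = -0.00214°.
1° along a meridian = πR/180 = 111195 m.
ΔN = Δφ × 111195 = 109.0 m; ΔE = Δλ × 111195 × cos(-14.95600°) = -0.00214 × 111195 × 0.966124 = -229.9 m.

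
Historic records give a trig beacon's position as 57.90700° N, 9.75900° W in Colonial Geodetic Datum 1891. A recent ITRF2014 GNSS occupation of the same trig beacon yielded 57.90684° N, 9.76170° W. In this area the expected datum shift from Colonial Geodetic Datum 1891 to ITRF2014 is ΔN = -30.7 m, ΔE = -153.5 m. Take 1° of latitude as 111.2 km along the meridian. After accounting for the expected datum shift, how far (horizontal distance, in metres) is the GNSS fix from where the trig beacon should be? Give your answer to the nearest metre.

Observed coordinate differences: Δφ = -0.00016°, Δλ = -0.00270°.
Converting to metres (1° lat = 111200 m, cos φ = 0.531295): observed ΔN = -17.8 m, observed ΔE = -159.5 m.
Subtracting the expected shift leaves a residual of -17.8 − (-30.7) = 12.9 m north and -159.5 − (-153.5) = -6.0 m east.
Residual distance = √(12.9² + (-6.0)²) = 14.2 m.

14 m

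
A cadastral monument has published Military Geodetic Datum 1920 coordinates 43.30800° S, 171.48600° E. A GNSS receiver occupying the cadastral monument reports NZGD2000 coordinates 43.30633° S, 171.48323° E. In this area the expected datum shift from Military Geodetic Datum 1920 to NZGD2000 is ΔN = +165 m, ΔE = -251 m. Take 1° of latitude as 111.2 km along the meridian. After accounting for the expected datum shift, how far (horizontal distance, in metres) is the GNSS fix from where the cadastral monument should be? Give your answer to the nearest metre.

Observed coordinate differences: Δφ = +0.00167°, Δλ = -0.00277°.
Converting to metres (1° lat = 111200 m, cos φ = 0.727677): observed ΔN = 185.7 m, observed ΔE = -224.1 m.
Subtracting the expected shift leaves a residual of 185.7 − (165) = 20.7 m north and -224.1 − (-251) = 26.9 m east.
Residual distance = √(20.7² + 26.9²) = 33.9 m.

34 m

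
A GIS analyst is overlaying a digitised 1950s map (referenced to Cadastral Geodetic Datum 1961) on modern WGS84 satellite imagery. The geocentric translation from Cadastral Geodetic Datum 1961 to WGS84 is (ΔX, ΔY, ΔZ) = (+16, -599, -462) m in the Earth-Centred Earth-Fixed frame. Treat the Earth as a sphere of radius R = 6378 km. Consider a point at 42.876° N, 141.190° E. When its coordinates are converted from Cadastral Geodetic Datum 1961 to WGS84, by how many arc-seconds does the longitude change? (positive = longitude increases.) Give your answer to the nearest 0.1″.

Δλ = 20.2″

sin φ = 0.680414, cos φ = 0.732828, sin λ = 0.626740, cos λ = -0.779229.
East component: ΔE = −sin λ·ΔX + cos λ·ΔY = −(0.626740)(16) + (-0.779229)(-599) = 456.73 m.
1° of latitude spans πR/180 = 111317 m; at latitude φ, 1° of longitude spans that × cos φ = 81576.3 m, so Δλ = 456.73 / 81576.3 × 3600 = 20.156″.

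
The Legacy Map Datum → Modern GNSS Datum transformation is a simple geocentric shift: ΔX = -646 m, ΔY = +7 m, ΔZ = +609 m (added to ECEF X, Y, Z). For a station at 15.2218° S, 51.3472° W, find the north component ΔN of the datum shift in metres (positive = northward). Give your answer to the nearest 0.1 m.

The local north axis is (−sin φ cos λ, −sin φ sin λ, cos φ), giving ΔN = -105.939 − 1.435 + 587.634 = 480.26 m.

ΔN = 480.3 m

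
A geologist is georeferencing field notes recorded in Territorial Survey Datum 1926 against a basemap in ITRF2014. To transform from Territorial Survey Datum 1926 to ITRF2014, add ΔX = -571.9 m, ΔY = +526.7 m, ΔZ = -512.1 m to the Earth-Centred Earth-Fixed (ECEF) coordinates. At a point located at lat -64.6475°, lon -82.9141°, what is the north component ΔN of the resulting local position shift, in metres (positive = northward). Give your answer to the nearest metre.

At φ = -64.6475°, λ = -82.9141°: sin φ = -0.903691, cos φ = 0.428186, sin λ = -0.992362, cos λ = 0.123357.
ΔN = −sin φ cos λ·ΔX − sin φ sin λ·ΔY + cos φ·ΔZ = −(-0.903691)(0.123357)(-571.9) − (-0.903691)(-0.992362)(526.7) + (0.428186)(-512.1) = -755.37 m.

ΔN = -755 m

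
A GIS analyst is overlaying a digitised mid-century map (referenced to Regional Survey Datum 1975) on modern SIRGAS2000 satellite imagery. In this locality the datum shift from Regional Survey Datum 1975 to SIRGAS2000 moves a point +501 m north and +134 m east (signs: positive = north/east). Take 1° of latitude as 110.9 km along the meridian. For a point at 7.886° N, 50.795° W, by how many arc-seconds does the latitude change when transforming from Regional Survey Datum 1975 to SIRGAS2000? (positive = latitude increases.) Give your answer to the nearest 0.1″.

Δφ = 16.3″

1° of latitude = 110.9 km, so Δφ = 501.0 / 110900 = 0.0045176° = 16.263″.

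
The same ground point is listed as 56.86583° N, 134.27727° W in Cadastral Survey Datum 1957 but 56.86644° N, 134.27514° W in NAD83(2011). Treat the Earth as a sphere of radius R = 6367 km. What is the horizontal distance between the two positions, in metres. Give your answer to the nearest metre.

146 m

Δφ = 56.86644° − 56.86583° = +0.00061°; Δλ = -134.27514° − -134.27727° = +0.00213°.
1° along a meridian = πR/180 = 111125 m.
ΔN = Δφ × 111125 = 67.8 m; ΔE = Δλ × 111125 × cos(56.86583°) = +0.00213 × 111125 × 0.546601 = 129.4 m.
Distance = √(ΔE² + ΔN²) = √(129.4² + 67.8²) = 146.1 m.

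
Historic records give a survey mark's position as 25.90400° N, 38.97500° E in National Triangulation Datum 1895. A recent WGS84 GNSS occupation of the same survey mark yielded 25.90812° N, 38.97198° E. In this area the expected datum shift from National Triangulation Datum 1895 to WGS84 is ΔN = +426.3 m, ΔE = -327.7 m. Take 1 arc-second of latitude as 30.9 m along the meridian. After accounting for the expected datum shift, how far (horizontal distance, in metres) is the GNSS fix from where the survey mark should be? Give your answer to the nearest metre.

41 m

Observed coordinate differences: Δφ = +0.00412°, Δλ = -0.00302°.
Converting to metres (1° lat = 111240 m, cos φ = 0.899527): observed ΔN = 458.3 m, observed ΔE = -302.2 m.
Subtracting the expected shift leaves a residual of 458.3 − (426.3) = 32.0 m north and -302.2 − (-327.7) = 25.5 m east.
Residual distance = √(32.0² + 25.5²) = 40.9 m.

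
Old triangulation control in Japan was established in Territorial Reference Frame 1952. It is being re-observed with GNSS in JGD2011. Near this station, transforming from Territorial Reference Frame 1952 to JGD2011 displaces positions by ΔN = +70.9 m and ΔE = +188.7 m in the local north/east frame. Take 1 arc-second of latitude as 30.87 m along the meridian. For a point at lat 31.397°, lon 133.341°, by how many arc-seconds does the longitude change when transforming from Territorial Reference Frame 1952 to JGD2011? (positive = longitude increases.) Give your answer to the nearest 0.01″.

Δλ = 7.16″

At latitude 31.397°, cos φ = 0.853578.
1″ of longitude at this latitude = 30.87 × cos φ = 26.3500 m, so Δλ = 188.7 / 26.3500 = 7.161″.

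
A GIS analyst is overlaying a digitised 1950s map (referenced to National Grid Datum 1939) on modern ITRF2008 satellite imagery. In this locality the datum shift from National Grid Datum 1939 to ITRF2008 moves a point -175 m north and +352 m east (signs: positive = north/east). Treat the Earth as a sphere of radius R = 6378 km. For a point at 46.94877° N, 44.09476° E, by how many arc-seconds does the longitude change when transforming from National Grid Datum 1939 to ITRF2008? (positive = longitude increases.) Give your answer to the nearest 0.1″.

Δλ = 16.7″

At latitude 46.94877°, cos φ = 0.682652.
One radian of longitude at latitude φ spans R cos φ, so Δλ = ΔE / (R cos φ) = 352.0 / (6378000 × 0.682652) = 8.0846e-05 rad = 16.676″.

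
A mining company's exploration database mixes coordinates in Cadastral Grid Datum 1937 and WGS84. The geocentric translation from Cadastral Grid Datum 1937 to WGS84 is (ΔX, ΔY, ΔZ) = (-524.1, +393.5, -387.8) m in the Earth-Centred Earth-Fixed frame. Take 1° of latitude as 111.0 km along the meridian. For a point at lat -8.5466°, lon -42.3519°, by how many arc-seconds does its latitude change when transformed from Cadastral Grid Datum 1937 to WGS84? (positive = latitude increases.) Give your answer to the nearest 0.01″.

Δφ = -15.58″

sin φ = -0.148614, cos φ = 0.988895, sin λ = -0.673682, cos λ = 0.739021.
North component: ΔN = −sin φ cos λ·ΔX − sin φ sin λ·ΔY + cos φ·ΔZ = −(-0.148614)(0.739021)(-524.1) − (-0.148614)(-0.673682)(393.5) + (0.988895)(-387.8) = -480.45 m.
1° of latitude spans 111000 m, so Δφ = -480.45 / 111000 × 3600 = -15.582″.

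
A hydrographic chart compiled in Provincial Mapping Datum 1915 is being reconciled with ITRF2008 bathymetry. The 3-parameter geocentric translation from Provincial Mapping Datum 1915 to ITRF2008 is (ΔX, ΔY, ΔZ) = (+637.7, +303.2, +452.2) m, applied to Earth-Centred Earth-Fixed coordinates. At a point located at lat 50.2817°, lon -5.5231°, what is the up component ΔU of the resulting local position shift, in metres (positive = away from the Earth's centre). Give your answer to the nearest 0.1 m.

The local up (radial) axis is (cos φ cos λ, cos φ sin λ, sin φ), giving ΔU = 405.607 − 18.648 + 347.830 = 734.79 m.

ΔU = 734.8 m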